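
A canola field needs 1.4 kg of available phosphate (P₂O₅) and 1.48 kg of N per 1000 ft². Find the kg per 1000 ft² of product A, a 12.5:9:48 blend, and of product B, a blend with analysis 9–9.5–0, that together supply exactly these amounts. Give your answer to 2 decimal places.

With a, b = kg per 1000 ft² of product A and product B:
P₂O₅: 0.09·a + 0.095·b = 1.4
N: 0.125·a + 0.09·b = 1.48
Eliminate b: (row1) − 0.095/0.09·(row2) → -0.0419444·a = -0.162222, so a = 3.86755.
Then b = (1.48 − 0.125·3.86755) / 0.09 = 11.0728.

3.87 kg product A, 11.07 kg product B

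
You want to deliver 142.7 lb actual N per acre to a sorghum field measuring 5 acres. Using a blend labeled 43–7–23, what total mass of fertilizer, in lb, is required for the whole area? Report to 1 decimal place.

Product per acre = 142.7 / 43% = 331.86 lb.
Total product = 331.86 × 5 = 1659.302 lb.

1659.3 lb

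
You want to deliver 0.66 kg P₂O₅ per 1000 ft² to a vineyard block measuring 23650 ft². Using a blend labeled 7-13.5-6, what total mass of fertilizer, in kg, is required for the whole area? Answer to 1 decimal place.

Product per 1000 ft² = 0.66 / 13.5% = 4.88889 kg.
Total product = 4.88889 × 23650 / 1000 = 115.622 kg.

115.6 kg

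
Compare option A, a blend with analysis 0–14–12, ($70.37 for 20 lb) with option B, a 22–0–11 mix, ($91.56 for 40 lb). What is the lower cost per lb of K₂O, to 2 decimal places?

option A: K₂O per bag = 20 × 12% = 2.4 lb; cost = 70.37 / 2.4 = $29.3208/lb K₂O.
option B: K₂O per bag = 40 × 11% = 4.4 lb; cost = 91.56 / 4.4 = $20.8091/lb K₂O.
option B is cheaper.

$20.81 per lb K₂O (option B)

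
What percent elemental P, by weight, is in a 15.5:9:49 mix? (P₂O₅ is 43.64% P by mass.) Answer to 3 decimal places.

%P = 9 × 0.4364 = 3.9276%.

3.928% P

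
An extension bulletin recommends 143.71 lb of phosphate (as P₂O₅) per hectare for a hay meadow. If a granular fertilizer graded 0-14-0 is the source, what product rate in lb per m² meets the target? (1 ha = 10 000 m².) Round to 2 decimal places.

0.10 lb of product per sq m

Product per hectare = 143.71 / 14% = 1026.5 lb.
Convert to per m²: 1026.5 × 0.0001 = 0.10265 lb.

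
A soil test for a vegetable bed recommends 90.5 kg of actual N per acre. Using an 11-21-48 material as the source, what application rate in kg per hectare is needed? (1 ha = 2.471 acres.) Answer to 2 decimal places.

2032.96 kg of product per hectare

Product per acre = 90.5 / 11% = 822.727 kg.
Convert to per hectare: 822.727 × 2.471 = 2032.959 kg.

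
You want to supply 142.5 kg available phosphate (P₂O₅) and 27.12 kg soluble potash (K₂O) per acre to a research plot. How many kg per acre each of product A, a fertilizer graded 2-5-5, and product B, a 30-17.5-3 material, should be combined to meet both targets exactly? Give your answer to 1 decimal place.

65.0 kg product A, 795.7 kg product B

With a, b = kg per acre of product A and product B:
P₂O₅: 0.05·a + 0.175·b = 142.5
K₂O: 0.05·a + 0.03·b = 27.12
Solving simultaneously: a = 64.9655, b = 795.724.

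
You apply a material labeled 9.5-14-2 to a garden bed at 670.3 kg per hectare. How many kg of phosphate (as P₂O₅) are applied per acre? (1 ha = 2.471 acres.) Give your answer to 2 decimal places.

P₂O₅ per hectare = 670.3 × 14% = 93.842 kg.
Convert to per acre: 93.842 × 0.404694 = 37.9773 kg.

37.98 kg P₂O₅ per acre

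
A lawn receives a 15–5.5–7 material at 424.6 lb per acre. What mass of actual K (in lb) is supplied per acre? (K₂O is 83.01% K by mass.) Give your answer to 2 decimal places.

24.67 lb K per acre

K₂O per acre = 424.6 × 7% = 29.722 lb.
Elemental K = 29.722 × 0.8301 = 24.6722 lb per acre.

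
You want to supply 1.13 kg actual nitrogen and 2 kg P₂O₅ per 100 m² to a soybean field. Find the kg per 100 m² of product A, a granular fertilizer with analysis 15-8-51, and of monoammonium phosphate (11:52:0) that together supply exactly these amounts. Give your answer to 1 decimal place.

5.3 kg product A, 3.0 kg monoammonium phosphate

With a, b = kg per 100 m² of product A and monoammonium phosphate:
N: 0.15·a + 0.11·b = 1.13
P₂O₅: 0.08·a + 0.52·b = 2
From row1: a = (1.13 − 0.11·b) / 0.15.
Into row2: 0.08·(1.13 − 0.11·b)/0.15 + 0.52·b = 2 → b = 3.0289, a = 5.31214.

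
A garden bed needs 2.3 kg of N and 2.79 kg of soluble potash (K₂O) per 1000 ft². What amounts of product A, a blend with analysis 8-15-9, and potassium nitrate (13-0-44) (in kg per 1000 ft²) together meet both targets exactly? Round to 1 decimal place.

Per-1000 ft² balance (a = product A, b = potassium nitrate):
N: 0.08·a + 0.13·b = 2.3
K₂O: 0.09·a + 0.44·b = 2.79
Eliminate b: (row1) − 0.13/0.44·(row2) → 0.0534091·a = 1.47568, so a = 27.6298.
Then b = (2.79 − 0.09·27.6298) / 0.44 = 0.689362.

27.6 kg product A, 0.7 kg potassium nitrate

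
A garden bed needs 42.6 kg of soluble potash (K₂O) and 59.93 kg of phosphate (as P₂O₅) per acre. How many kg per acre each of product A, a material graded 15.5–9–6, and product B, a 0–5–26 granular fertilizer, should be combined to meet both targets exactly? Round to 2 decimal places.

Per-acre balance (a = product A, b = product B):
K₂O: 0.06·a + 0.26·b = 42.6
P₂O₅: 0.09·a + 0.05·b = 59.93
Eliminate b: (row1) − 0.26/0.05·(row2) → -0.408·a = -269.036, so a = 659.402.
Then b = (59.93 − 0.09·659.402) / 0.05 = 11.6765.

659.40 kg product A, 11.68 kg product B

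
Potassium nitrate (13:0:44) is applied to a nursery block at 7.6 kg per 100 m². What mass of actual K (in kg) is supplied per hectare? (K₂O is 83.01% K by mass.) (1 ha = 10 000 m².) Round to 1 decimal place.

K₂O per 100 m² = 7.6 × 44% = 3.344 kg.
Elemental K = 3.344 × 0.8301 = 2.77585 kg per 100 m².
Convert to per hectare: 2.77585 × 100 = 277.585 kg.

277.6 kg K per hectare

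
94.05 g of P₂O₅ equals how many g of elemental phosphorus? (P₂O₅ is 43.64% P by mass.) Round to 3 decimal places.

P = 94.05 × 0.4364 = 41.0434 g.

41.043 g P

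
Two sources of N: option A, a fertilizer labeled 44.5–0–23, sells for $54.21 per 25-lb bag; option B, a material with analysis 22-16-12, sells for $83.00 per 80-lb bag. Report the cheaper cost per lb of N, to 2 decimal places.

option A: N per bag = 25 × 44.5% = 11.125 lb; cost = 54.21 / 11.125 = $4.8728/lb N.
option B: N per bag = 80 × 22% = 17.6 lb; cost = 83.00 / 17.6 = $4.7159/lb N.
option B is cheaper.

$4.72 per lb N (option B)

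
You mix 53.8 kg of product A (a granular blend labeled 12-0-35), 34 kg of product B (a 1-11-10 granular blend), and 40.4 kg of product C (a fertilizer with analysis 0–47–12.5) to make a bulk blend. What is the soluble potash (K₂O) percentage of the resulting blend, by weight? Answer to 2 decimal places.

Total mass = 53.8 + 34 + 40.4 = 128.2 kg.
K₂O mass = 35%×53.8 + 10%×34 + 12.5%×40.4 = 27.28 kg.
% K₂O = 27.28 / 128.2 = 21.2793%.

21.28% K₂O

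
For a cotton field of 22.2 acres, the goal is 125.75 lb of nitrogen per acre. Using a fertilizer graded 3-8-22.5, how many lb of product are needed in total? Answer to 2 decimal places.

93055.00 lb

Product per acre = 125.75 / 3% = 4191.67 lb.
Total product = 4191.67 × 22.2 = 93055 lb.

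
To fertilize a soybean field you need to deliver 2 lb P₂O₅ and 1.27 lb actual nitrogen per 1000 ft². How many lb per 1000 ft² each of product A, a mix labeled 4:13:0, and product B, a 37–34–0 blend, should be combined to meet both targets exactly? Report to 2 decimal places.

Per-1000 ft² balance (a = product A, b = product B):
P₂O₅: 0.13·a + 0.34·b = 2
N: 0.04·a + 0.37·b = 1.27
Eliminate b: (row1) − 0.34/0.37·(row2) → 0.0932432·a = 0.832973, so a = 8.93333.
Then b = (1.27 − 0.04·8.93333) / 0.37 = 2.46667.

8.93 lb product A, 2.47 lb product B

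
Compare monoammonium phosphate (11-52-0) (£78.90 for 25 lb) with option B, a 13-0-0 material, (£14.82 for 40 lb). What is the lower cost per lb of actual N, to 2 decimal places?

monoammonium phosphate: N per bag = 25 × 11% = 2.75 lb; cost = 78.90 / 2.75 = £28.6909/lb N.
option B: N per bag = 40 × 13% = 5.2 lb; cost = 14.82 / 5.2 = £2.8500/lb N.
option B is cheaper.

£2.85 per lb N (option B)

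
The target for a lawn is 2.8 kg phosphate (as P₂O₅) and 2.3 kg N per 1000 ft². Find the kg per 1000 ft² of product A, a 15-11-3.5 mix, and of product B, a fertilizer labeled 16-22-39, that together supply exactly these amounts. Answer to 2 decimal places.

3.77 kg product A, 10.84 kg product B

Let a = kg of product A, b = kg of product B (per 1000 ft²).
P₂O₅: 0.11·a + 0.22·b = 2.8
N: 0.15·a + 0.16·b = 2.3
From row1: a = (2.8 − 0.22·b) / 0.11.
Into row2: 0.15·(2.8 − 0.22·b)/0.11 + 0.16·b = 2.3 → b = 10.8442, a = 3.76623.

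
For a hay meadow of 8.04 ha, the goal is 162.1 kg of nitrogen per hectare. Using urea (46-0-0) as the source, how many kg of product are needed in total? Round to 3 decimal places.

2833.226 kg

Product per hectare = 162.1 / 46% = 352.391 kg.
Total product = 352.391 × 8.04 = 2833.2261 kg.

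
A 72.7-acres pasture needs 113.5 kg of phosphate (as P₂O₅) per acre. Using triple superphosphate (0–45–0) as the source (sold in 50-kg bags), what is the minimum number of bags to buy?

367 bags

Product per acre = 113.5 / 45% = 252.222 kg.
Total product = 252.222 × 72.7 = 18336.6 kg.
Bags = ⌈18336.6 / 50⌉ = 367.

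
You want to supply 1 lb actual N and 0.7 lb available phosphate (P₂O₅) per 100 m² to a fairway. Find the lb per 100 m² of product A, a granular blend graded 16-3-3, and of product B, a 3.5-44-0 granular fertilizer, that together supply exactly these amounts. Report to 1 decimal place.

With a, b = lb per 100 m² of product A and product B:
N: 0.16·a + 0.035·b = 1
P₂O₅: 0.03·a + 0.44·b = 0.7
Eliminate b: (row1) − 0.035/0.44·(row2) → 0.157614·a = 0.944318, so a = 5.99135.
Then b = (0.7 − 0.03·5.99135) / 0.44 = 1.18241.

6.0 lb product A, 1.2 lb product B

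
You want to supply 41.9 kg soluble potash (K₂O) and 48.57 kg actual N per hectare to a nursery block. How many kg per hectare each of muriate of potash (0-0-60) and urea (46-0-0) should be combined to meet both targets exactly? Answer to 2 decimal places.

Let a = kg of muriate of potash, b = kg of urea (per hectare).
K₂O: 0.6·a + 0·b = 41.9
N: 0·a + 0.46·b = 48.57
Solving simultaneously: a = 69.8333, b = 105.587.

69.83 kg muriate of potash, 105.59 kg urea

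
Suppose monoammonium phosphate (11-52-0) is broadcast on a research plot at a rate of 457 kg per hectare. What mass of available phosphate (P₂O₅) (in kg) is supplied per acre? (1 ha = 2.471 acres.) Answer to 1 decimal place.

96.2 kg P₂O₅ per acre

P₂O₅ per hectare = 457 × 52% = 237.64 kg.
Convert to per acre: 237.64 × 0.404694 = 96.1716 kg.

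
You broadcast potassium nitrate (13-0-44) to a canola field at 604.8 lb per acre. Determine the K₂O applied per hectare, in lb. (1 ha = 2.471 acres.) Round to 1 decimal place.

657.6 lb K₂O per hectare

K₂O per acre = 604.8 × 44% = 266.112 lb.
Convert to per hectare: 266.112 × 2.471 = 657.563 lb.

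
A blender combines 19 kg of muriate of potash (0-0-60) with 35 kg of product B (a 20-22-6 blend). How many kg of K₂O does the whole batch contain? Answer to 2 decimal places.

13.50 kg K₂O

K₂O mass = 60%×19 + 6%×35 = 13.5 kg.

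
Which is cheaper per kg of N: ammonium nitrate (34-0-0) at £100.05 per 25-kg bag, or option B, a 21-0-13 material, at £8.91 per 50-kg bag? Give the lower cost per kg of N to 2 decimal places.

ammonium nitrate: N per bag = 25 × 34% = 8.5 kg; cost = 100.05 / 8.5 = £11.7706/kg N.
option B: N per bag = 50 × 21% = 10.5 kg; cost = 8.91 / 10.5 = £0.8486/kg N.
option B is cheaper.

£0.85 per kg N (option B)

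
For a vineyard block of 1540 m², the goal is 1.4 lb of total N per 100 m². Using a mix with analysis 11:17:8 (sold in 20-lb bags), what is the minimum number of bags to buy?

Product per 100 m² = 1.4 / 11% = 12.7273 lb.
Total product = 12.7273 × 1540 / 100 = 196 lb.
Bags = ⌈196 / 20⌉ = 10.

10 bags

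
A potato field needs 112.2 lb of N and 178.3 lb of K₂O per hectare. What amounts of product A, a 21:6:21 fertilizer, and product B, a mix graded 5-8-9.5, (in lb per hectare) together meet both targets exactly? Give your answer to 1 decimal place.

184.6 lb product A, 1468.9 lb product B

Per-hectare balance (a = product A, b = product B):
N: 0.21·a + 0.05·b = 112.2
K₂O: 0.21·a + 0.095·b = 178.3
From row1: a = (112.2 − 0.05·b) / 0.21.
Into row2: 0.21·(112.2 − 0.05·b)/0.21 + 0.095·b = 178.3 → b = 1468.89, a = 184.55.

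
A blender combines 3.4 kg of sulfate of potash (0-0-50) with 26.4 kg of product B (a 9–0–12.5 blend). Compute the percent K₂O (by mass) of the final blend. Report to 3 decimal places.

16.779% K₂O

Total mass = 3.4 + 26.4 = 29.8 kg.
K₂O mass = 50%×3.4 + 12.5%×26.4 = 5 kg.
% K₂O = 5 / 29.8 = 16.7785%.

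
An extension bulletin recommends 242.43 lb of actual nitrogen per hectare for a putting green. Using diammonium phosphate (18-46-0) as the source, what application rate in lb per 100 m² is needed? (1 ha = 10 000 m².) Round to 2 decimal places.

13.47 lb of product per hundred sq m

Product per hectare = 242.43 / 18% = 1346.83 lb.
Convert to per 100 m²: 1346.83 × 0.01 = 13.4683 lb.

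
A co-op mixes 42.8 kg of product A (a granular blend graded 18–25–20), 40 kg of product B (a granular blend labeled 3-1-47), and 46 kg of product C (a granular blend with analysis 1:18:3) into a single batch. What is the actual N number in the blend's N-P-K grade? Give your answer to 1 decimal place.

Total mass = 42.8 + 40 + 46 = 128.8 kg.
N mass = 18%×42.8 + 3%×40 + 1%×46 = 9.364 kg.
% N = 9.364 / 128.8 = 7.27019%.

7.3% N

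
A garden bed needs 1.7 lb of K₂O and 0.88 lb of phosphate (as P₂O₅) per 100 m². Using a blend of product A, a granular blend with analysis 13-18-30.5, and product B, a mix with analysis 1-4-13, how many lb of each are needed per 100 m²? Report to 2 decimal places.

Per-100 m² balance (a = product A, b = product B):
K₂O: 0.305·a + 0.13·b = 1.7
P₂O₅: 0.18·a + 0.04·b = 0.88
Solving simultaneously: a = 4.14286, b = 3.35714.

4.14 lb product A, 3.36 lb product B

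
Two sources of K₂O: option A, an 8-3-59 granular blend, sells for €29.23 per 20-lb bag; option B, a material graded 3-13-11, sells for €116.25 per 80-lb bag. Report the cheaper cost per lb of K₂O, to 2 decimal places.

€2.48 per lb K₂O (option A)

option A: K₂O per bag = 20 × 59% = 11.8 lb; cost = 29.23 / 11.8 = €2.4771/lb K₂O.
option B: K₂O per bag = 80 × 11% = 8.8 lb; cost = 116.25 / 8.8 = €13.2102/lb K₂O.
option A is cheaper.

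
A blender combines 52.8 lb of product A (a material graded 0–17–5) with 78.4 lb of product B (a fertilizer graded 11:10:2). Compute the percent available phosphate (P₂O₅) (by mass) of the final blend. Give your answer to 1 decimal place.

Total mass = 52.8 + 78.4 = 131.2 lb.
P₂O₅ mass = 17%×52.8 + 10%×78.4 = 16.816 lb.
% P₂O₅ = 16.816 / 131.2 = 12.8171%.

12.8% P₂O₅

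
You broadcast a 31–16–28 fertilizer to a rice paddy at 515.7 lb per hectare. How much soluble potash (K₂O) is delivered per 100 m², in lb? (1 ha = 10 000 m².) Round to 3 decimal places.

K₂O per hectare = 515.7 × 28% = 144.396 lb.
Convert to per 100 m²: 144.396 × 0.01 = 1.44396 lb.

1.444 lb K₂O per hundred sq m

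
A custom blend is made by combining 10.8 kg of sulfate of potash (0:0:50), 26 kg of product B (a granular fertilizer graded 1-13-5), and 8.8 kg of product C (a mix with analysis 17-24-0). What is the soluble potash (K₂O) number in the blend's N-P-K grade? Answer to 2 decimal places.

14.69% K₂O

Total mass = 10.8 + 26 + 8.8 = 45.6 kg.
K₂O mass = 50%×10.8 + 5%×26 + 0%×8.8 = 6.7 kg.
% K₂O = 6.7 / 45.6 = 14.693%.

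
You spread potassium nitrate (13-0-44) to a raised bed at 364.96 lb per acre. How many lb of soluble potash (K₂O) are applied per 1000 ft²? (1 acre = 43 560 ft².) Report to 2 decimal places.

3.69 lb K₂O per thousand sq ft

K₂O per acre = 364.96 × 44% = 160.582 lb.
Convert to per 1000 ft²: 160.582 × 0.0229568 = 3.68646 lb.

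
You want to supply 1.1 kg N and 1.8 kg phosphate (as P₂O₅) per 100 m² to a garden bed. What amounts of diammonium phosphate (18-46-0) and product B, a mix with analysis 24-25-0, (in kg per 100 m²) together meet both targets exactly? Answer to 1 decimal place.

2.4 kg diammonium phosphate, 2.8 kg product B

With a, b = kg per 100 m² of diammonium phosphate and product B:
N: 0.18·a + 0.24·b = 1.1
P₂O₅: 0.46·a + 0.25·b = 1.8
Eliminate a: (row1) − 0.18/0.46·(row2) → 0.142174·b = 0.395652, so b = 2.78287.
Back-substitute: a = (1.1 − 0.24·2.78287) / 0.18 = 2.40061.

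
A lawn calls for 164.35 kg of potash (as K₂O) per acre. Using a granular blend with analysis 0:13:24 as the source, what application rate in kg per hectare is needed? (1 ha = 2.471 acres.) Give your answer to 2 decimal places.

1692.12 kg of product per hectare

Product per acre = 164.35 / 24% = 684.792 kg.
Convert to per hectare: 684.792 × 2.471 = 1692.1202 kg.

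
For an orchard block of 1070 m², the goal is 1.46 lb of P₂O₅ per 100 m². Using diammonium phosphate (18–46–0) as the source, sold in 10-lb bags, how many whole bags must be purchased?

Product per 100 m² = 1.46 / 46% = 3.17391 lb.
Total product = 3.17391 × 1070 / 100 = 33.9609 lb.
Bags = ⌈33.9609 / 10⌉ = 4.

4 bags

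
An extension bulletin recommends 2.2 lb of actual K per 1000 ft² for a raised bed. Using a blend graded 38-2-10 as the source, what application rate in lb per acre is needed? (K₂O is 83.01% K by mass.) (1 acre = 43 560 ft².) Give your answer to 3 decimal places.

As K₂O: 2.2 / 0.8301 = 2.65028 lb per 1000 ft².
Product per 1000 ft² = 2.65028 / 10% = 26.5028 lb.
Convert to per acre: 26.5028 × 43.56 = 1154.4633 lb.

1154.463 lb of product per acre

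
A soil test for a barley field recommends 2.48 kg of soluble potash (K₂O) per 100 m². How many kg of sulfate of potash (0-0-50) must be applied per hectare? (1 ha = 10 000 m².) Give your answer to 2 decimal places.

Product per 100 m² = 2.48 / 50% = 4.96 kg.
Convert to per hectare: 4.96 × 100 = 496 kg.

496.00 kg of product per hectare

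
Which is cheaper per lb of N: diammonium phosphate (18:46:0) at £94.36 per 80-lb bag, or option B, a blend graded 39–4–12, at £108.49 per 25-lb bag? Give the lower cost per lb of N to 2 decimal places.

diammonium phosphate: N per bag = 80 × 18% = 14.4 lb; cost = 94.36 / 14.4 = £6.5528/lb N.
option B: N per bag = 25 × 39% = 9.75 lb; cost = 108.49 / 9.75 = £11.1272/lb N.
diammonium phosphate is cheaper.

£6.55 per lb N (diammonium phosphate)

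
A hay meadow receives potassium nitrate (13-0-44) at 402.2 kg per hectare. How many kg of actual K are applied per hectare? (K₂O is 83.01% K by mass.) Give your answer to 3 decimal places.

K₂O per hectare = 402.2 × 44% = 176.968 kg.
Elemental K = 176.968 × 0.8301 = 146.9011 kg per hectare.

146.901 kg K per hectare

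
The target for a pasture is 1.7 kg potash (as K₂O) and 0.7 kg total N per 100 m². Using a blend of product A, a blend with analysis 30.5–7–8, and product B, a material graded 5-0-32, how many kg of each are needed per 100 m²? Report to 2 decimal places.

1.49 kg product A, 4.94 kg product B

Let a = kg of product A, b = kg of product B (per 100 m²).
K₂O: 0.08·a + 0.32·b = 1.7
N: 0.305·a + 0.05·b = 0.7
Eliminate a: (row1) − 0.08/0.305·(row2) → 0.306885·b = 1.51639, so b = 4.94124.
Back-substitute: a = (1.7 − 0.32·4.94124) / 0.08 = 1.48504.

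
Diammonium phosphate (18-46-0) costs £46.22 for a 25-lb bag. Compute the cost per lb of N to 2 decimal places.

£10.27 per lb N

N in bag = 25 × 18% = 4.5 lb.
Cost per lb N = £46.22 / 4.5 = £10.2711.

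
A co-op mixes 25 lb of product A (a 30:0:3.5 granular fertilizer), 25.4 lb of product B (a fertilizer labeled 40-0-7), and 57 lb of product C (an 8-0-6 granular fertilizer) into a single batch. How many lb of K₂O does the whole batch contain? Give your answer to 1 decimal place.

K₂O mass = 3.5%×25 + 7%×25.4 + 6%×57 = 6.073 lb.

6.1 lb K₂O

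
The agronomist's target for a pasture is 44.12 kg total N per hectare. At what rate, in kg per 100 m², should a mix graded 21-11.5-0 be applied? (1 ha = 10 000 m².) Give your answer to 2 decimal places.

2.10 kg of product per hundred sq m

Product per hectare = 44.12 / 21% = 210.095 kg.
Convert to per 100 m²: 210.095 × 0.01 = 2.10095 kg.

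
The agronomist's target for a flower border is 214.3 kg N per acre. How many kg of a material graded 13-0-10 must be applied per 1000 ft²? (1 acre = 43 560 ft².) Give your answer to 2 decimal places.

Product per acre = 214.3 / 13% = 1648.46 kg.
Convert to per 1000 ft²: 1648.46 × 0.0229568 = 37.8435 kg.

37.84 kg of product per thousand sq ft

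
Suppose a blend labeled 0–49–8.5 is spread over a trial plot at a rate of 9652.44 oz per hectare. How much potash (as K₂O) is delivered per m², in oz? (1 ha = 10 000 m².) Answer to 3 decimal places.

0.082 oz K₂O per sq m

K₂O per hectare = 9652.44 × 8.5% = 820.457 oz.
Convert to per m²: 820.457 × 0.0001 = 0.0820457 oz.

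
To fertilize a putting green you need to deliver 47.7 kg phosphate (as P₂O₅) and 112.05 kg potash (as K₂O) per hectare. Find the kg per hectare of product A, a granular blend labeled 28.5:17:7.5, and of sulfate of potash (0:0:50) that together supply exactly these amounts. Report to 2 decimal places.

Per-hectare balance (a = product A, b = sulfate of potash):
P₂O₅: 0.17·a + 0·b = 47.7
K₂O: 0.075·a + 0.5·b = 112.05
From row1: a = (47.7 − 0·b) / 0.17.
Into row2: 0.075·(47.7 − 0·b)/0.17 + 0.5·b = 112.05 → b = 182.012, a = 280.588.

280.59 kg product A, 182.01 kg sulfate of potash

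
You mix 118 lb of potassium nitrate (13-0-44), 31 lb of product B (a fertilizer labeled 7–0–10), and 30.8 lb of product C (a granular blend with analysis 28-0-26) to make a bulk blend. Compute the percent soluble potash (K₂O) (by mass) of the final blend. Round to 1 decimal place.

Total mass = 118 + 31 + 30.8 = 179.8 lb.
K₂O mass = 44%×118 + 10%×31 + 26%×30.8 = 63.028 lb.
% K₂O = 63.028 / 179.8 = 35.0545%.

35.1% K₂O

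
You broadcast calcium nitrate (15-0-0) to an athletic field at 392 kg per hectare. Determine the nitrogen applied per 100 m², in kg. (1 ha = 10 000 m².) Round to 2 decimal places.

nitrogen per hectare = 392 × 15% = 58.8 kg.
Convert to per 100 m²: 58.8 × 0.01 = 0.588 kg.

0.59 kg N per hundred sq m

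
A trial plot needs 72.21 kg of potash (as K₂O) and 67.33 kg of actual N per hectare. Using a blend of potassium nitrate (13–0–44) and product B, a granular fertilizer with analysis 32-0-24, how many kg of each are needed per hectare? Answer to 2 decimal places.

Let a = kg of potassium nitrate, b = kg of product B (per hectare).
K₂O: 0.44·a + 0.24·b = 72.21
N: 0.13·a + 0.32·b = 67.33
Eliminate b: (row1) − 0.24/0.32·(row2) → 0.3425·a = 21.7125, so a = 63.3942.
Then b = (67.33 − 0.13·63.3942) / 0.32 = 184.652.

63.39 kg potassium nitrate, 184.65 kg product B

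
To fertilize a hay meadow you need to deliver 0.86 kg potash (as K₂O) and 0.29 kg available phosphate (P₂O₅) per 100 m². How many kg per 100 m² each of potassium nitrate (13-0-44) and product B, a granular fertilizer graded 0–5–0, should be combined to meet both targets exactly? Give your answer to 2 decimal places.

Let a = kg of potassium nitrate, b = kg of product B (per 100 m²).
K₂O: 0.44·a + 0·b = 0.86
P₂O₅: 0·a + 0.05·b = 0.29
Solving simultaneously: a = 1.95455, b = 5.8.

1.95 kg potassium nitrate, 5.80 kg product B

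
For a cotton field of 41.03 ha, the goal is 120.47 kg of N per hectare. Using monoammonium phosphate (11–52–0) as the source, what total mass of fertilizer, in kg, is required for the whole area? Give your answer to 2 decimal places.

44935.31 kg

Product per hectare = 120.47 / 11% = 1095.18 kg.
Total product = 1095.18 × 41.03 = 44935.31 kg.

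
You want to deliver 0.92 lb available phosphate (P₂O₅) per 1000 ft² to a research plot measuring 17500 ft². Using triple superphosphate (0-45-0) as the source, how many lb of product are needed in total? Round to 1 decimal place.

35.8 lb

Product per 1000 ft² = 0.92 / 45% = 2.04444 lb.
Total product = 2.04444 × 17500 / 1000 = 35.7778 lb.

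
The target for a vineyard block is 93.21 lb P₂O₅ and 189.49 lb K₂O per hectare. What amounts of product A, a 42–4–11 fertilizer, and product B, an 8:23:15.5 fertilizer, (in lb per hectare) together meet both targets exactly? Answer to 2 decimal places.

Let a = lb of product A, b = lb of product B (per hectare).
P₂O₅: 0.04·a + 0.23·b = 93.21
K₂O: 0.11·a + 0.155·b = 189.49
Eliminate a: (row1) − 0.04/0.11·(row2) → 0.173636·b = 24.3045, so b = 139.974.
Back-substitute: a = (93.21 − 0.23·139.974) / 0.04 = 1525.401.

1525.40 lb product A, 139.97 lb product B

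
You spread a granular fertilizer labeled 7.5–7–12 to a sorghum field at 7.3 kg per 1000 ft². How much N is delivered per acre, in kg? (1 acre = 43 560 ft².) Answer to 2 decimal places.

23.85 kg N per acre

nitrogen per 1000 ft² = 7.3 × 7.5% = 0.5475 kg.
Convert to per acre: 0.5475 × 43.56 = 23.8491 kg.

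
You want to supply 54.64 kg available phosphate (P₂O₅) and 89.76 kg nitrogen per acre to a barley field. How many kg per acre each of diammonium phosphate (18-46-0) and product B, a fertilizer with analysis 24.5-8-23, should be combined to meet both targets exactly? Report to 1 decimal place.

63.1 kg diammonium phosphate, 320.0 kg product B

Let a = kg of diammonium phosphate, b = kg of product B (per acre).
P₂O₅: 0.46·a + 0.08·b = 54.64
N: 0.18·a + 0.245·b = 89.76
Eliminate a: (row1) − 0.46/0.18·(row2) → -0.546111·b = -174.747, so b = 319.984.
Back-substitute: a = (54.64 − 0.08·319.984) / 0.46 = 63.1333.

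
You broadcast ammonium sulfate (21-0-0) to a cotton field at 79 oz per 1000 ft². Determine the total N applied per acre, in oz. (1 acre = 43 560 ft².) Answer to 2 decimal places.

nitrogen per 1000 ft² = 79 × 21% = 16.59 oz.
Convert to per acre: 16.59 × 43.56 = 722.6604 oz.

722.66 oz N per acre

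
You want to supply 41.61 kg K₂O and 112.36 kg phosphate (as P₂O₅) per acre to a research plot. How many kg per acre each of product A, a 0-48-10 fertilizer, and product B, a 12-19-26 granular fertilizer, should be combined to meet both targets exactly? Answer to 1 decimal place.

201.4 kg product A, 82.6 kg product B

With a, b = kg per acre of product A and product B:
K₂O: 0.1·a + 0.26·b = 41.61
P₂O₅: 0.48·a + 0.19·b = 112.36
Eliminate a: (row1) − 0.1/0.48·(row2) → 0.220417·b = 18.2017, so b = 82.5784.
Back-substitute: a = (41.61 − 0.26·82.5784) / 0.1 = 201.396.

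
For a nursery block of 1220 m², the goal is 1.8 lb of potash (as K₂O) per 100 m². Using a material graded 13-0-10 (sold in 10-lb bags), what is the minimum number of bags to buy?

22 bags

Product per 100 m² = 1.8 / 10% = 18 lb.
Total product = 18 × 1220 / 100 = 219.6 lb.
Bags = ⌈219.6 / 10⌉ = 22.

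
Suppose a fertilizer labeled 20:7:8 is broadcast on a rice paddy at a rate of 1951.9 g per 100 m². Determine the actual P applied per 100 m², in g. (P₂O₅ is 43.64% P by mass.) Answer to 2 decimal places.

59.63 g P per hundred sq m

P₂O₅ per 100 m² = 1951.9 × 7% = 136.633 g.
Elemental P = 136.633 × 0.4364 = 59.6266 g per 100 m².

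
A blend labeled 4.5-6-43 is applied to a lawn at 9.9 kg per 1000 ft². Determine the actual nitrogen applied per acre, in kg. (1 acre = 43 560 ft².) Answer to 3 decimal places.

19.406 kg N per acre

nitrogen per 1000 ft² = 9.9 × 4.5% = 0.4455 kg.
Convert to per acre: 0.4455 × 43.56 = 19.40598 kg.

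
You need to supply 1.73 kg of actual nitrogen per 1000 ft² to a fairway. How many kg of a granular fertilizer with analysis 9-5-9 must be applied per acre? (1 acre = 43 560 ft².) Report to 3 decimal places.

837.320 kg of product per acre

Product per 1000 ft² = 1.73 / 9% = 19.2222 kg.
Convert to per acre: 19.2222 × 43.56 = 837.32 kg.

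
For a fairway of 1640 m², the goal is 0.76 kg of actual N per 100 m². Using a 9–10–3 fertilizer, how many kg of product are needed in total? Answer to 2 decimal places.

138.49 kg

Product per 100 m² = 0.76 / 9% = 8.44444 kg.
Total product = 8.44444 × 1640 / 100 = 138.489 kg.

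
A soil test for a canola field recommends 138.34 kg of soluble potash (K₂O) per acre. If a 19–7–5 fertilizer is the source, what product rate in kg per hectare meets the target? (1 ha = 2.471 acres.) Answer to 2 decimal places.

Product per acre = 138.34 / 5% = 2766.8 kg.
Convert to per hectare: 2766.8 × 2.471 = 6836.763 kg.

6836.76 kg of product per hectare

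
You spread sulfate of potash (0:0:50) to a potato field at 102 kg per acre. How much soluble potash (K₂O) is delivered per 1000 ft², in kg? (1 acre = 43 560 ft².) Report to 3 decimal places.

K₂O per acre = 102 × 50% = 51 kg.
Convert to per 1000 ft²: 51 × 0.0229568 = 1.1708 kg.

1.171 kg K₂O per thousand sq ft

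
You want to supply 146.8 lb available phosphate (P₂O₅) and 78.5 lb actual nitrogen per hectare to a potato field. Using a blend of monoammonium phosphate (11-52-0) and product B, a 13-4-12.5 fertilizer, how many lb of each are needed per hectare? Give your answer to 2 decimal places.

252.28 lb monoammonium phosphate, 390.38 lb product B

Let a = lb of monoammonium phosphate, b = lb of product B (per hectare).
P₂O₅: 0.52·a + 0.04·b = 146.8
N: 0.11·a + 0.13·b = 78.5
Eliminate a: (row1) − 0.52/0.11·(row2) → -0.574545·b = -224.291, so b = 390.3797.
Back-substitute: a = (146.8 − 0.04·390.3797) / 0.52 = 252.278.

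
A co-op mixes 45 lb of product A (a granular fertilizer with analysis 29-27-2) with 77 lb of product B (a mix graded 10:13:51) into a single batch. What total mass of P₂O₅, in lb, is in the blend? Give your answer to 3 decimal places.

22.160 lb P₂O₅

P₂O₅ mass = 27%×45 + 13%×77 = 22.16 lb.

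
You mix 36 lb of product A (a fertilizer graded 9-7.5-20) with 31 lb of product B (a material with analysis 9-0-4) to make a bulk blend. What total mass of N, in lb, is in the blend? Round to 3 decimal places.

N mass = 9%×36 + 9%×31 = 6.03 lb.

6.030 lb N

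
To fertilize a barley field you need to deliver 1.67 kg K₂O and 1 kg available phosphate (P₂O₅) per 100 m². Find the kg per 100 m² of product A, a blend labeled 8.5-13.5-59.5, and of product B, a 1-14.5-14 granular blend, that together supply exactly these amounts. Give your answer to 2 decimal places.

Let a = kg of product A, b = kg of product B (per 100 m²).
K₂O: 0.595·a + 0.14·b = 1.67
P₂O₅: 0.135·a + 0.145·b = 1
Eliminate a: (row1) − 0.595/0.135·(row2) → -0.499074·b = -2.73741, so b = 5.48497.
Back-substitute: a = (1.67 − 0.14·5.48497) / 0.595 = 1.51614.

1.52 kg product A, 5.48 kg product B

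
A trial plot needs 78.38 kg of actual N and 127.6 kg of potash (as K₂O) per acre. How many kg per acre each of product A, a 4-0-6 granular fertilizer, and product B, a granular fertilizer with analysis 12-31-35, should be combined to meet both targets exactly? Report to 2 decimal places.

Let a = kg of product A, b = kg of product B (per acre).
N: 0.04·a + 0.12·b = 78.38
K₂O: 0.06·a + 0.35·b = 127.6
From row1: a = (78.38 − 0.12·b) / 0.04.
Into row2: 0.06·(78.38 − 0.12·b)/0.04 + 0.35·b = 127.6 → b = 59, a = 1782.5.

1782.50 kg product A, 59.00 kg product B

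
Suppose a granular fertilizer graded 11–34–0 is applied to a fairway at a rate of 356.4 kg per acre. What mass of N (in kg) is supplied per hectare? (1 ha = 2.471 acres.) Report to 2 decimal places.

96.87 kg N per hectare

nitrogen per acre = 356.4 × 11% = 39.204 kg.
Convert to per hectare: 39.204 × 2.471 = 96.8731 kg.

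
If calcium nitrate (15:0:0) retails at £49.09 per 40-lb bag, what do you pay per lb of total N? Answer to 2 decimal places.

£8.18 per lb N

N in bag = 40 × 15% = 6 lb.
Cost per lb N = £49.09 / 6 = £8.1817.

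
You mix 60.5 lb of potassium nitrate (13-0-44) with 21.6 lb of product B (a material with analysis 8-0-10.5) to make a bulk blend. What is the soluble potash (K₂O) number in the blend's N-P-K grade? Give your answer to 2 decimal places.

Total mass = 60.5 + 21.6 = 82.1 lb.
K₂O mass = 44%×60.5 + 10.5%×21.6 = 28.888 lb.
% K₂O = 28.888 / 82.1 = 35.1864%.

35.19% K₂O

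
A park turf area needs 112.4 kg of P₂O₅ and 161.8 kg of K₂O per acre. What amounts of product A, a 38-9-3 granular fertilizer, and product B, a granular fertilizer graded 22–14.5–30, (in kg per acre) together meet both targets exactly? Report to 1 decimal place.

Per-acre balance (a = product A, b = product B):
P₂O₅: 0.09·a + 0.145·b = 112.4
K₂O: 0.03·a + 0.3·b = 161.8
From row1: a = (112.4 − 0.145·b) / 0.09.
Into row2: 0.03·(112.4 − 0.145·b)/0.09 + 0.3·b = 161.8 → b = 494.04, a = 452.936.

452.9 kg product A, 494.0 kg product B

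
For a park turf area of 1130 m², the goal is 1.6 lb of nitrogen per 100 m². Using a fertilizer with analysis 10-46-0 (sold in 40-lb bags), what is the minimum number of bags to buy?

5 bags

Product per 100 m² = 1.6 / 10% = 16 lb.
Total product = 16 × 1130 / 100 = 180.8 lb.
Bags = ⌈180.8 / 40⌉ = 5.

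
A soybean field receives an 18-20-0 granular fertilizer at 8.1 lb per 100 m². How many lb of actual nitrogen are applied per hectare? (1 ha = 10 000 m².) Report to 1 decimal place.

nitrogen per 100 m² = 8.1 × 18% = 1.458 lb.
Convert to per hectare: 1.458 × 100 = 145.8 lb.

145.8 lb N per hectare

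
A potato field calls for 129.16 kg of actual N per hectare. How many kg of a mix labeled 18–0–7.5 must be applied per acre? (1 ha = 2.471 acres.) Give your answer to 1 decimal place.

290.4 kg of product per acre

Product per hectare = 129.16 / 18% = 717.556 kg.
Convert to per acre: 717.556 × 0.404694 = 290.391 kg.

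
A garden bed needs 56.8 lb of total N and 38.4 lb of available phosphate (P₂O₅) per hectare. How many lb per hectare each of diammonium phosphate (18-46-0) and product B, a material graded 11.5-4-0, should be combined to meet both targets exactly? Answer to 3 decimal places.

Per-hectare balance (a = diammonium phosphate, b = product B):
N: 0.18·a + 0.115·b = 56.8
P₂O₅: 0.46·a + 0.04·b = 38.4
From row1: a = (56.8 − 0.115·b) / 0.18.
Into row2: 0.46·(56.8 − 0.115·b)/0.18 + 0.04·b = 38.4 → b = 420.4814, a = 46.9147.

46.915 lb diammonium phosphate, 420.481 lb product B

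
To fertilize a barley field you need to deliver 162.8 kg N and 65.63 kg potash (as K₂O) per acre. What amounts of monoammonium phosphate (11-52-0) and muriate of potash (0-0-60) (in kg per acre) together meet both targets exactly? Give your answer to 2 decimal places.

1480.00 kg monoammonium phosphate, 109.38 kg muriate of potash

Per-acre balance (a = monoammonium phosphate, b = muriate of potash):
N: 0.11·a + 0·b = 162.8
K₂O: 0·a + 0.6·b = 65.63
Solving simultaneously: a = 1480, b = 109.383.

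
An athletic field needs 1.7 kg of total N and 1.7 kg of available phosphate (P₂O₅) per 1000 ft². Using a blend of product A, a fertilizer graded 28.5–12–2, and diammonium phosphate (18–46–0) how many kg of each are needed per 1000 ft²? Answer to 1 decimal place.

4.3 kg product A, 2.6 kg diammonium phosphate

Let a = kg of product A, b = kg of diammonium phosphate (per 1000 ft²).
N: 0.285·a + 0.18·b = 1.7
P₂O₅: 0.12·a + 0.46·b = 1.7
Solving simultaneously: a = 4.34703, b = 2.56164.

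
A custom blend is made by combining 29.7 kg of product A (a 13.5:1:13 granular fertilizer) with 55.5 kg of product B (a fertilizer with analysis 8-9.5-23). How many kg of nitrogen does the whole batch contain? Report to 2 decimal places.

8.45 kg N

N mass = 13.5%×29.7 + 8%×55.5 = 8.4495 kg.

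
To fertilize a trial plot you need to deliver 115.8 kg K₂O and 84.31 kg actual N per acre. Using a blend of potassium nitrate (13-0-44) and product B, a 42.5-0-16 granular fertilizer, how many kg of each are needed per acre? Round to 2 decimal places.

Per-acre balance (a = potassium nitrate, b = product B):
K₂O: 0.44·a + 0.16·b = 115.8
N: 0.13·a + 0.425·b = 84.31
From row1: a = (115.8 − 0.16·b) / 0.44.
Into row2: 0.13·(115.8 − 0.16·b)/0.44 + 0.425·b = 84.31 → b = 132.626, a = 214.954.

214.95 kg potassium nitrate, 132.63 kg product B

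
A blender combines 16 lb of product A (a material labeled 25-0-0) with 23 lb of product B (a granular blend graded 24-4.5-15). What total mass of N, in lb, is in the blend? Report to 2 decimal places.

9.52 lb N

N mass = 25%×16 + 24%×23 = 9.52 lb.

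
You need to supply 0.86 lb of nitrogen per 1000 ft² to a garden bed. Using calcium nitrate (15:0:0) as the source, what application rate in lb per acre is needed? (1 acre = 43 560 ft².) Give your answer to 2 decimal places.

249.74 lb of product per acre

Product per 1000 ft² = 0.86 / 15% = 5.73333 lb.
Convert to per acre: 5.73333 × 43.56 = 249.744 lb.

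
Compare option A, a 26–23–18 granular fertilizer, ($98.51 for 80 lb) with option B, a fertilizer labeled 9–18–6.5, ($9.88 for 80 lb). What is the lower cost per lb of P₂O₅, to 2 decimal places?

option A: P₂O₅ per bag = 80 × 23% = 18.4 lb; cost = 98.51 / 18.4 = $5.3538/lb P₂O₅.
option B: P₂O₅ per bag = 80 × 18% = 14.4 lb; cost = 9.88 / 14.4 = $0.6861/lb P₂O₅.
option B is cheaper.

$0.69 per lb P₂O₅ (option B)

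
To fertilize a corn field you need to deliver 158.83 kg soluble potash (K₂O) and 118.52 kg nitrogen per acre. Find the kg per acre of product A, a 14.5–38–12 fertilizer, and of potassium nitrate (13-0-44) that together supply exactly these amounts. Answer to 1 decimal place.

Let a = kg of product A, b = kg of potassium nitrate (per acre).
K₂O: 0.12·a + 0.44·b = 158.83
N: 0.145·a + 0.13·b = 118.52
Solving simultaneously: a = 653.546, b = 182.738.

653.5 kg product A, 182.7 kg potassium nitrate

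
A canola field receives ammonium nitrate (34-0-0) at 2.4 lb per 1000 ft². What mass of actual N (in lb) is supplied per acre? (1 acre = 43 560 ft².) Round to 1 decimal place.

35.5 lb N per acre

nitrogen per 1000 ft² = 2.4 × 34% = 0.816 lb.
Convert to per acre: 0.816 × 43.56 = 35.545 lb.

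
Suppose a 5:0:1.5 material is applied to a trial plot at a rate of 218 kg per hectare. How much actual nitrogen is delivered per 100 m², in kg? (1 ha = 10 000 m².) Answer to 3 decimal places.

nitrogen per hectare = 218 × 5% = 10.9 kg.
Convert to per 100 m²: 10.9 × 0.01 = 0.109 kg.

0.109 kg N per hundred sq m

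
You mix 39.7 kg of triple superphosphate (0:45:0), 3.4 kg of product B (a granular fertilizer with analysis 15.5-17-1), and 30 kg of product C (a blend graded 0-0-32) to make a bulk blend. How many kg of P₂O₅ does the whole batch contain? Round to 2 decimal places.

P₂O₅ mass = 45%×39.7 + 17%×3.4 + 0%×30 = 18.443 kg.

18.44 kg P₂O₅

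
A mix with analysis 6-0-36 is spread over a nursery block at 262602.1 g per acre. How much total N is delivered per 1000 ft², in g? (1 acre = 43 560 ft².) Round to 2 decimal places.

361.71 g N per thousand sq ft

nitrogen per acre = 262602.1 × 6% = 15756.1 g.
Convert to per 1000 ft²: 15756.1 × 0.0229568 = 361.711 g.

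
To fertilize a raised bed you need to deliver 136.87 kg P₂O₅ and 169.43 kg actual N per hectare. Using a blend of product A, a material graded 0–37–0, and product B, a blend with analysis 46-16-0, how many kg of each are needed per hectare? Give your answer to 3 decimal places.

210.643 kg product A, 368.326 kg product B

Let a = kg of product A, b = kg of product B (per hectare).
P₂O₅: 0.37·a + 0.16·b = 136.87
N: 0·a + 0.46·b = 169.43
Solving simultaneously: a = 210.6428, b = 368.3261.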